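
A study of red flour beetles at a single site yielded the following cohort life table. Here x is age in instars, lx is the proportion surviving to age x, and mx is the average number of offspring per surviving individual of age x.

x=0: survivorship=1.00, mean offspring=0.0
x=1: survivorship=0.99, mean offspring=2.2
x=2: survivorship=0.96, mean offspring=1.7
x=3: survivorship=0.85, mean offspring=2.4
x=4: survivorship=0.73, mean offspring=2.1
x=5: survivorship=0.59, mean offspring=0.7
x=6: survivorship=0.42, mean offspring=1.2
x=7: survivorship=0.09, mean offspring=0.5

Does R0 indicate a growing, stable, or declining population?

R0 = Σ lx·mx = 0 + 2.178 + 1.632 + 2.04 + 1.533 + 0.413 + 0.504 + 0.045 = 8.345
R0 > 1, so the population is growing.

growing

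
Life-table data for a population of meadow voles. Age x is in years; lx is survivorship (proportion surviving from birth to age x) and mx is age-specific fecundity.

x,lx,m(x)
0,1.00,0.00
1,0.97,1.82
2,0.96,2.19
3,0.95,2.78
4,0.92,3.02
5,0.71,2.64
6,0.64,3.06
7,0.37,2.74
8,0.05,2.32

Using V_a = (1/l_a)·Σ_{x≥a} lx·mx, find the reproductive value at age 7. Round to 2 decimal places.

3.05

lx·mx for x ≥ 7: 1.0138, 0.116 → sum = 1.1298
V_7 = 1.1298 / l_7 = 1.1298 / 0.37 = 3.053514… → 3.05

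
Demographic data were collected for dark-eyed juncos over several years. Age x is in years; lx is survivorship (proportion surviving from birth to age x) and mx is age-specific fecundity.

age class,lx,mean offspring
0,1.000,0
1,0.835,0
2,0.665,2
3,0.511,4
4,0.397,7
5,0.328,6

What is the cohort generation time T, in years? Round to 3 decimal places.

lx·mx: 0, 0, 1.33, 2.044, 2.779, 1.968 → R0 = 8.121
x·lx·mx: 0, 0, 2.66, 6.132, 11.116, 9.84 → Σ = 29.748
T = 29.748 / 8.121 = 3.663096… → 3.663

3.663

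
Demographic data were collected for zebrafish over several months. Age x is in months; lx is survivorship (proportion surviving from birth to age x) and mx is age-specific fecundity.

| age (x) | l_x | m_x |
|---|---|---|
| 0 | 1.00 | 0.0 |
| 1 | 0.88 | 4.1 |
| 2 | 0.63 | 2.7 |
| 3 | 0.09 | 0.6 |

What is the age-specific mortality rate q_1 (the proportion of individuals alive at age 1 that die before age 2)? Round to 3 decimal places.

0.284

q_1 = (l_1 − l_2) / l_1 = (0.88 − 0.63) / 0.88
     = 0.25 / 0.88 = 0.284091… → 0.284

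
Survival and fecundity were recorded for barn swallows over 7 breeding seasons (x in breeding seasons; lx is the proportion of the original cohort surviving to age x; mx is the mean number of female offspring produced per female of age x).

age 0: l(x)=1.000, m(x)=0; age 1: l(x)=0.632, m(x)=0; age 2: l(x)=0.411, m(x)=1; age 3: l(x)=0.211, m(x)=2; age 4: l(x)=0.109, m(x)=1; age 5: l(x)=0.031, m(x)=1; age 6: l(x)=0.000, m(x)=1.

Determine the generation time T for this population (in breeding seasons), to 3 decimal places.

2.753

lx·mx: 0, 0, 0.411, 0.422, 0.109, 0.031, 0 → R0 = 0.973
x·lx·mx: 0, 0, 0.822, 1.266, 0.436, 0.155, 0 → Σ = 2.679
T = 2.679 / 0.973 = 2.75334… → 2.753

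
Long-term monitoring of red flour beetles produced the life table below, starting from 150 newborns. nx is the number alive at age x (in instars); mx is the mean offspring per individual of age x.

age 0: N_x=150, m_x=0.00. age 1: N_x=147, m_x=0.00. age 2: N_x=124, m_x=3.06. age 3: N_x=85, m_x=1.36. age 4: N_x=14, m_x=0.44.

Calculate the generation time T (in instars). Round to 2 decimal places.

2.26

lx = nx/n0 = nx/150: 1, 0.98, 0.82667…, 0.56667…, 0.09333…
lx·mx: 0, 0, 2.5296…, 0.770667…, 0.041067… → R0 = 3.341333…
x·lx·mx: 0, 0, 5.0592…, 2.312…, 0.164267… → Σ = 7.535467…
T = 7.535467… / 3.341333… = 2.255227… → 2.26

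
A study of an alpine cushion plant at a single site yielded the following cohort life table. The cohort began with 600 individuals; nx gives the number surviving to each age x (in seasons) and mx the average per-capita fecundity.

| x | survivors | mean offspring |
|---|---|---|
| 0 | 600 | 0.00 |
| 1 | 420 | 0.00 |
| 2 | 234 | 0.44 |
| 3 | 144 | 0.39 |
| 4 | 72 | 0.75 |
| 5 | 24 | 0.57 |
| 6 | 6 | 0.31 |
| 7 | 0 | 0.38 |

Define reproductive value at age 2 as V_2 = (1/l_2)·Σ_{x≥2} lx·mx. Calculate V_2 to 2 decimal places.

lx = nx/n0 = nx/600: 1, 0.7, 0.39, 0.24, 0.12, 0.04, 0.01, 0
lx·mx for x ≥ 2: 0.1716, 0.0936, 0.09, 0.0228, 0.0031, 0 → sum = 0.3811
V_2 = 0.3811 / l_2 = 0.3811 / 0.39 = 0.977179… → 0.98

0.98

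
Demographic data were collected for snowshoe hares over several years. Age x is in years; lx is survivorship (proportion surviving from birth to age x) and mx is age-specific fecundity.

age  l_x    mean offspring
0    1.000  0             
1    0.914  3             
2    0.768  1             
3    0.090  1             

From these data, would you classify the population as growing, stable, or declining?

growing

R0 = Σ lx·mx = 0 + 2.742 + 0.768 + 0.09 = 3.6
R0 > 1, so the population is growing.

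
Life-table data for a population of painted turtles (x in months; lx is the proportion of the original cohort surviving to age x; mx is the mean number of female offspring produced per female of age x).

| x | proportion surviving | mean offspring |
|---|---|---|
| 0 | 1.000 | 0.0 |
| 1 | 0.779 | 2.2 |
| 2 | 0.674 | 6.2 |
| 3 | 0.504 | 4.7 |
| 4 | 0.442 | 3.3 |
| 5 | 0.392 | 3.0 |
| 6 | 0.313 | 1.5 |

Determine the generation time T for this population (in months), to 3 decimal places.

lx·mx: 0, 1.7138, 4.1788, 2.3688, 1.4586, 1.176, 0.4695 → R0 = 11.3655
x·lx·mx: 0, 1.7138, 8.3576, 7.1064, 5.8344, 5.88, 2.817 → Σ = 31.7092
T = 31.7092 / 11.3655 = 2.789952… → 2.790

2.790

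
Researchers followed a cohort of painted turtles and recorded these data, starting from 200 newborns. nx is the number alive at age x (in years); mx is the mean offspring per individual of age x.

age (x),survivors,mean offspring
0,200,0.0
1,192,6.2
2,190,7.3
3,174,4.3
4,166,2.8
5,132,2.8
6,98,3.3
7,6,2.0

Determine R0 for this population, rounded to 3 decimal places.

22.477

lx = nx/n0 = nx/200: 1, 0.96, 0.95, 0.87, 0.83, 0.66, 0.49, 0.03
lx·mx by age: 0, 5.952, 6.935, 3.741, 2.324, 1.848, 1.617, 0.06
R0 = Σ lx·mx = 22.477 → 22.477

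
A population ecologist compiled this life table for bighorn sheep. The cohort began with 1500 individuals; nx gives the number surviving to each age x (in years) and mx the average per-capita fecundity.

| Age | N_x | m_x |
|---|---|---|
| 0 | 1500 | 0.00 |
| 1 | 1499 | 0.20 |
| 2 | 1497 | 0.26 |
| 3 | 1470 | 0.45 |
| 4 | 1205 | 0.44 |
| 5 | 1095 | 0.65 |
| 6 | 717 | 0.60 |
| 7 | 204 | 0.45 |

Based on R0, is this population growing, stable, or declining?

lx = nx/n0 = nx/1500: 1, 0.99933…, 0.998, 0.98, 0.80333…, 0.73, 0.478, 0.136
R0 = Σ lx·mx = 0 + 0.199867… + 0.25948 + 0.441 + 0.353467… + 0.4745 + 0.2868 + 0.0612 = 2.076313…
R0 > 1, so the population is growing.

growing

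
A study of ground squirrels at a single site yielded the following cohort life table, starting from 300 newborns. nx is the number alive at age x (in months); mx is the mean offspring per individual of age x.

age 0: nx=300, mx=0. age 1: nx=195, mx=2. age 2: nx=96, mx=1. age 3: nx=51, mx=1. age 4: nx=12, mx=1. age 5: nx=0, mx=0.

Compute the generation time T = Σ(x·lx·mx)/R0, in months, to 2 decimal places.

lx = nx/n0 = nx/300: 1, 0.65, 0.32, 0.17, 0.04, 0
lx·mx: 0, 1.3, 0.32, 0.17, 0.04, 0 → R0 = 1.83
x·lx·mx: 0, 1.3, 0.64, 0.51, 0.16, 0 → Σ = 2.61
T = 2.61 / 1.83 = 1.42623… → 1.43

1.43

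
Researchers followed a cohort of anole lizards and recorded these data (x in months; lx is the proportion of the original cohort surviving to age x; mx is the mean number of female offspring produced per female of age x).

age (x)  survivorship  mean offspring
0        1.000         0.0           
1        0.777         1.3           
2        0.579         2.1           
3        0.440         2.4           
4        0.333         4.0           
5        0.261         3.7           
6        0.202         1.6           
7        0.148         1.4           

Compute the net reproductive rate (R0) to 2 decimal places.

6.11

lx·mx by age: 0, 1.0101, 1.2159, 1.056, 1.332, 0.9657, 0.3232, 0.2072
R0 = Σ lx·mx = 6.1101 → 6.11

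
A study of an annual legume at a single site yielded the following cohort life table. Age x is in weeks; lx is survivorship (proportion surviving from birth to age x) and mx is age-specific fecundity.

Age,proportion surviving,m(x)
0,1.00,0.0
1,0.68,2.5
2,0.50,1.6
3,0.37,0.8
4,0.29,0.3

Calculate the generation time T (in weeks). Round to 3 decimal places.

1.573

lx·mx: 0, 1.7, 0.8, 0.296, 0.087 → R0 = 2.883
x·lx·mx: 0, 1.7, 1.6, 0.888, 0.348 → Σ = 4.536
T = 4.536 / 2.883 = 1.573361… → 1.573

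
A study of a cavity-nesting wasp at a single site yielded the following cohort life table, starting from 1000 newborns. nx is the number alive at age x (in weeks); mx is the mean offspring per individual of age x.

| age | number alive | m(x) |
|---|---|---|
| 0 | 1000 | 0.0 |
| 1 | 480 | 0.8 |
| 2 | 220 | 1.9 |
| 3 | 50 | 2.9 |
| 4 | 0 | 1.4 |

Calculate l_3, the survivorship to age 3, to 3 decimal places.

0.050

l_3 = n_3/n_0 = 50/1000 = 0.05 → 0.050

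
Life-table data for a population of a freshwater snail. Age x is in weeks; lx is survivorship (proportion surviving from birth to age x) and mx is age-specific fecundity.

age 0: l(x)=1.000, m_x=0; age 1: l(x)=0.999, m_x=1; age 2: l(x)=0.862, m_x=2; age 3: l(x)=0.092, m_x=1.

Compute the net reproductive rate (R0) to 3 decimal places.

lx·mx by age: 0, 0.999, 1.724, 0.092
R0 = Σ lx·mx = 2.815 → 2.815

2.815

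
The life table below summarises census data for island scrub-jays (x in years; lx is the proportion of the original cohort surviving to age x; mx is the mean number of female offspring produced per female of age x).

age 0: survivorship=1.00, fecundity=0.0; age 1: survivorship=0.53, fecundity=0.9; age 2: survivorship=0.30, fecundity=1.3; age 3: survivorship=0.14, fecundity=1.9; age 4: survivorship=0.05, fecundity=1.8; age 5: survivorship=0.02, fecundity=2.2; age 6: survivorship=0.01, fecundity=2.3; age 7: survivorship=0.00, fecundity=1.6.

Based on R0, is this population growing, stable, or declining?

R0 = Σ lx·mx = 0 + 0.477 + 0.39 + 0.266 + 0.09 + 0.044 + 0.023 + 0 = 1.29
R0 > 1, so the population is growing.

growing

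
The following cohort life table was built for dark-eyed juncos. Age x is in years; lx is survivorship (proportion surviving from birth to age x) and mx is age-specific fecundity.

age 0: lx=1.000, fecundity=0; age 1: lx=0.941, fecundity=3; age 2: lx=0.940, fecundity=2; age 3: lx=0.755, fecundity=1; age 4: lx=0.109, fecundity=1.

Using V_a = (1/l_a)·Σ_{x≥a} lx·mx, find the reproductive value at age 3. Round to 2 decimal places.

lx·mx for x ≥ 3: 0.755, 0.109 → sum = 0.864
V_3 = 0.864 / l_3 = 0.864 / 0.755 = 1.144371… → 1.14

1.14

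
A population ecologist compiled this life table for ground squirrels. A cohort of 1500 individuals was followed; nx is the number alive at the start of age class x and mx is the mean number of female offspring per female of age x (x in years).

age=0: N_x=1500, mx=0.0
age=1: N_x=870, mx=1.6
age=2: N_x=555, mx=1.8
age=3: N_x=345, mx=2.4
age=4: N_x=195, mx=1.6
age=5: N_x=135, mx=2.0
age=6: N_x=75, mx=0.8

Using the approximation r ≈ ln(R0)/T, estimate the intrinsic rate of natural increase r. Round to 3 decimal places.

0.413

lx = nx/n0 = nx/1500: 1, 0.58, 0.37, 0.23, 0.13, 0.09, 0.05
R0 = Σ lx·mx = 0 + 0.928 + 0.666 + 0.552 + 0.208 + 0.18 + 0.04 = 2.574
Σ x·lx·mx = 5.888; T = 5.888/2.574 = 2.28749…
r ≈ ln(R0)/T = ln(2.574)/2.28749… = 0.41332… → 0.413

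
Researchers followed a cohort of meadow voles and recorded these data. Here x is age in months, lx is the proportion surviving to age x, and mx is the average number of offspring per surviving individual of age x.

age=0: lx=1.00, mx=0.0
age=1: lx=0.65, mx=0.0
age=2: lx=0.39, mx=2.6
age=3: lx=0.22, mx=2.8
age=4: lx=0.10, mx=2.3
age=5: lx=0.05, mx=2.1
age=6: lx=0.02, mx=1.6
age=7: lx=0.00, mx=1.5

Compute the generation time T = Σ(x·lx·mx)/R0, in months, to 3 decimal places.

lx·mx: 0, 0, 1.014, 0.616, 0.23, 0.105, 0.032, 0 → R0 = 1.997
x·lx·mx: 0, 0, 2.028, 1.848, 0.92, 0.525, 0.192, 0 → Σ = 5.513
T = 5.513 / 1.997 = 2.760641… → 2.761

2.761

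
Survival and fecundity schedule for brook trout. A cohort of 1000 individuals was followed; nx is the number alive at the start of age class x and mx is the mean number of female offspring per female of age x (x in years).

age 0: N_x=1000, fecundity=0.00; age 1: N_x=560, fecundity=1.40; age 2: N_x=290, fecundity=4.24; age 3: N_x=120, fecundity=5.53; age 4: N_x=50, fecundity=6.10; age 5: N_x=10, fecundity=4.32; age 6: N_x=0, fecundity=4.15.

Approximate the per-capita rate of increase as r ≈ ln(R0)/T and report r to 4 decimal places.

0.5021

lx = nx/n0 = nx/1000: 1, 0.56, 0.29, 0.12, 0.05, 0.01, 0
R0 = Σ lx·mx = 0 + 0.784 + 1.2296 + 0.6636 + 0.305 + 0.0432 + 0 = 3.0254
Σ x·lx·mx = 6.67; T = 6.67/3.0254 = 2.20467…
r ≈ ln(R0)/T = ln(3.0254)/2.20467… = 0.502136… → 0.5021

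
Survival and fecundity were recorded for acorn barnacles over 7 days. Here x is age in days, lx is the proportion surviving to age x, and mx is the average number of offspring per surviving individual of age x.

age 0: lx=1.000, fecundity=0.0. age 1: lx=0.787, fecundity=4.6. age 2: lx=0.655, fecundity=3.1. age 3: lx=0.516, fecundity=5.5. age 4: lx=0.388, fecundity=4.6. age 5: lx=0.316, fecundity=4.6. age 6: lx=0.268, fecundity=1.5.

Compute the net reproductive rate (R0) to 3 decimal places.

12.129

lx·mx by age: 0, 3.6202, 2.0305, 2.838, 1.7848, 1.4536, 0.402
R0 = Σ lx·mx = 12.1291 → 12.129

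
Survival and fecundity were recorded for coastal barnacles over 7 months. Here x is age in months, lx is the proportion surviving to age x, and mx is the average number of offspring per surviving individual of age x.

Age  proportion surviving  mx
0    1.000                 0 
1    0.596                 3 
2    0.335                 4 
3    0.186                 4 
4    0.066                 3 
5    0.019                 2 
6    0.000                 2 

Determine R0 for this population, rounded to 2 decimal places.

4.11

lx·mx by age: 0, 1.788, 1.34, 0.744, 0.198, 0.038, 0
R0 = Σ lx·mx = 4.108 → 4.11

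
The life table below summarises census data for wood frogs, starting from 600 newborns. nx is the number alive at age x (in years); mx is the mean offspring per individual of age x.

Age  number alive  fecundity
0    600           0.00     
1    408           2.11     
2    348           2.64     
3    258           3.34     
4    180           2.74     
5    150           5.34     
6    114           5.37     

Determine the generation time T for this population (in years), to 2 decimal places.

lx = nx/n0 = nx/600: 1, 0.68, 0.58, 0.43, 0.3, 0.25, 0.19
lx·mx: 0, 1.4348, 1.5312, 1.4362, 0.822, 1.335, 1.0203 → R0 = 7.5795
x·lx·mx: 0, 1.4348, 3.0624, 4.3086, 3.288, 6.675, 6.1218 → Σ = 24.8906
T = 24.8906 / 7.5795 = 3.283937… → 3.28

3.28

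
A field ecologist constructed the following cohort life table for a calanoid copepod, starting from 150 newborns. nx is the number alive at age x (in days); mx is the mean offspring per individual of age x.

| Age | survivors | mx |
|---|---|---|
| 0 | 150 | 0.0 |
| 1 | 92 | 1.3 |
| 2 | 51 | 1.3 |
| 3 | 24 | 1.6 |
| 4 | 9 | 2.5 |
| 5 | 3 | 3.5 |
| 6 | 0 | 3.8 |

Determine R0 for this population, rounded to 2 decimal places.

1.72

lx = nx/n0 = nx/150: 1, 0.61333…, 0.34, 0.16, 0.06, 0.02, 0
lx·mx by age: 0, 0.797333…, 0.442, 0.256, 0.15, 0.07, 0
R0 = Σ lx·mx = 1.715333… → 1.72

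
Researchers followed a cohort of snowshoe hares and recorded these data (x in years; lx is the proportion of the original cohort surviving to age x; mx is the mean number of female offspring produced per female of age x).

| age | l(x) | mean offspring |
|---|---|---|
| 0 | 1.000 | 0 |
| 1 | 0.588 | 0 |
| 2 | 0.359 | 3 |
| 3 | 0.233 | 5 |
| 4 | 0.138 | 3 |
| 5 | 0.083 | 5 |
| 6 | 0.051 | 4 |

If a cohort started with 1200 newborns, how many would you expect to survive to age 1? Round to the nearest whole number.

Expected survivors = N0 · l_1 = 1200 × 0.588 = 705.6 → 706

706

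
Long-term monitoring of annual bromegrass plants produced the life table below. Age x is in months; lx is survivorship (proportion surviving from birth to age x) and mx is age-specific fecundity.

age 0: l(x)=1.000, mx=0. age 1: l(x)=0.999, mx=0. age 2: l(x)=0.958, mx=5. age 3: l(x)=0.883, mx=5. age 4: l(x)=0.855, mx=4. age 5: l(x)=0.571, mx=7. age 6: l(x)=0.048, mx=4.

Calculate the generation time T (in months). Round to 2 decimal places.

lx·mx: 0, 0, 4.79, 4.415, 3.42, 3.997, 0.192 → R0 = 16.814
x·lx·mx: 0, 0, 9.58, 13.245, 13.68, 19.985, 1.152 → Σ = 57.642
T = 57.642 / 16.814 = 3.428215… → 3.43

3.43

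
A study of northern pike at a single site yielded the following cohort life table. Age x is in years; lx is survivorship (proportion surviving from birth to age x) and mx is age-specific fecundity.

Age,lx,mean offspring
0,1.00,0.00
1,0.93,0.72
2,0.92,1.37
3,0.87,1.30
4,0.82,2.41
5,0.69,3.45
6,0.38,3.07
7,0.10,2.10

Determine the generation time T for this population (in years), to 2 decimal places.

lx·mx: 0, 0.6696, 1.2604, 1.131, 1.9762, 2.3805, 1.1666, 0.21 → R0 = 8.7943
x·lx·mx: 0, 0.6696, 2.5208, 3.393, 7.9048, 11.9025, 6.9996, 1.47 → Σ = 34.8603
T = 34.8603 / 8.7943 = 3.963965… → 3.96

3.96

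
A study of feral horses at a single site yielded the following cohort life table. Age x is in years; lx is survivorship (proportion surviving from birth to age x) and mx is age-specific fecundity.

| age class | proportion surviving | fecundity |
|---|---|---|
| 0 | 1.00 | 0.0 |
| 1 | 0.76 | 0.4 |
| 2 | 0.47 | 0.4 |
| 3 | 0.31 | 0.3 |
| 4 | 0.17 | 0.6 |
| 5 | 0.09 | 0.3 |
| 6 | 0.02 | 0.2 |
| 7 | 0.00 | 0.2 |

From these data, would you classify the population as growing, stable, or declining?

declining

R0 = Σ lx·mx = 0 + 0.304 + 0.188 + 0.093 + 0.102 + 0.027 + 0.004 + 0 = 0.718
R0 < 1, so the population is declining.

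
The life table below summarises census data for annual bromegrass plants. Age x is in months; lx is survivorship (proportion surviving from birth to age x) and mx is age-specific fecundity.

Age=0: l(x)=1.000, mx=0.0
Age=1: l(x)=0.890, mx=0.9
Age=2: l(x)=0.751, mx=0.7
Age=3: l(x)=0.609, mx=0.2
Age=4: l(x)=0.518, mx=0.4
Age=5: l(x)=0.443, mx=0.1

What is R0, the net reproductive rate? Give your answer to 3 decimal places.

lx·mx by age: 0, 0.801, 0.5257, 0.1218, 0.2072, 0.0443
R0 = Σ lx·mx = 1.7 → 1.700

1.700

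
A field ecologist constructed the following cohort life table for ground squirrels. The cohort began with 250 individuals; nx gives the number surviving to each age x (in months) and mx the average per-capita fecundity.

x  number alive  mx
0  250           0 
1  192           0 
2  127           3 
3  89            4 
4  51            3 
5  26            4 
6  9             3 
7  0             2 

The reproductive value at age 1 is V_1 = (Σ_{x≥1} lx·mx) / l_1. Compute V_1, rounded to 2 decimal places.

5.32

lx = nx/n0 = nx/250: 1, 0.768, 0.508, 0.356, 0.204, 0.104, 0.036, 0
lx·mx for x ≥ 1: 0, 1.524, 1.424, 0.612, 0.416, 0.108, 0 → sum = 4.084
V_1 = 4.084 / l_1 = 4.084 / 0.768 = 5.317708… → 5.32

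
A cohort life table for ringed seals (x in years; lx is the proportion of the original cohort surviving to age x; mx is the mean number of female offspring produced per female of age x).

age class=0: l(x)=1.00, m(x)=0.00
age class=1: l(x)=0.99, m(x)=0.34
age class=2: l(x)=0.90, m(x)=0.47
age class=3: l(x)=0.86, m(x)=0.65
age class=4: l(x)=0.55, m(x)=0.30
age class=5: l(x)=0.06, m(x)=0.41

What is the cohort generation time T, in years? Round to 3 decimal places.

2.415

lx·mx: 0, 0.3366, 0.423, 0.559, 0.165, 0.0246 → R0 = 1.5082
x·lx·mx: 0, 0.3366, 0.846, 1.677, 0.66, 0.123 → Σ = 3.6426
T = 3.6426 / 1.5082 = 2.415197… → 2.415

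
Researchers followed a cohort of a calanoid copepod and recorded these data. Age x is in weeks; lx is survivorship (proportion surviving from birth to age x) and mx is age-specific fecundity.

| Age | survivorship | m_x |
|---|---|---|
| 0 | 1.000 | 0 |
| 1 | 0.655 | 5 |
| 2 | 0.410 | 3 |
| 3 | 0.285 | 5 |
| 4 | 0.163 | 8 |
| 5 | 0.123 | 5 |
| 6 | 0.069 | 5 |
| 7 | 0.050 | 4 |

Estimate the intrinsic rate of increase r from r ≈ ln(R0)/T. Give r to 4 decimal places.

R0 = Σ lx·mx = 0 + 3.275 + 1.23 + 1.425 + 1.304 + 0.615 + 0.345 + 0.2 = 8.394
Σ x·lx·mx = 21.771; T = 21.771/8.394 = 2.59364…
r ≈ ln(R0)/T = ln(8.394)/2.59364… = 0.820283… → 0.8203

0.8203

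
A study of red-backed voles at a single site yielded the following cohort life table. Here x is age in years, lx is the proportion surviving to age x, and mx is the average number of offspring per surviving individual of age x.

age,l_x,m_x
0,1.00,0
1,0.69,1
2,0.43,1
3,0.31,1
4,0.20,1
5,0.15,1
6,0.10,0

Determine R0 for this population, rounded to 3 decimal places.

1.780

lx·mx by age: 0, 0.69, 0.43, 0.31, 0.2, 0.15, 0
R0 = Σ lx·mx = 1.78 → 1.780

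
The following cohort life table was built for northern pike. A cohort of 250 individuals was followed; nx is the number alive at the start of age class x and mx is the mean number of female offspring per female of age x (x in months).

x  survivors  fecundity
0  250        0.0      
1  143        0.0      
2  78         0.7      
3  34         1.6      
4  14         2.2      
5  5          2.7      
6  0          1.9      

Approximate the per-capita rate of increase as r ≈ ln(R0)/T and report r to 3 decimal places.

lx = nx/n0 = nx/250: 1, 0.572, 0.312, 0.136, 0.056, 0.02, 0
R0 = Σ lx·mx = 0 + 0 + 0.2184 + 0.2176 + 0.1232 + 0.054 + 0 = 0.6132
Σ x·lx·mx = 1.8524; T = 1.8524/0.6132 = 3.02087…
r ≈ ln(R0)/T = ln(0.6132)/3.02087… = -0.16189… → -0.162

-0.162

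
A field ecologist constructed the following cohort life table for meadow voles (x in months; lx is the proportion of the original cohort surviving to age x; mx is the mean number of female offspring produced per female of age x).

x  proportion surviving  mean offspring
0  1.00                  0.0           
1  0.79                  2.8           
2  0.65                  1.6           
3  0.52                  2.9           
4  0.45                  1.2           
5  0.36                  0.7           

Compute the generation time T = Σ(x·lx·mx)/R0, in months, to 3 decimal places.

2.204

lx·mx: 0, 2.212, 1.04, 1.508, 0.54, 0.252 → R0 = 5.552
x·lx·mx: 0, 2.212, 2.08, 4.524, 2.16, 1.26 → Σ = 12.236
T = 12.236 / 5.552 = 2.20389… → 2.204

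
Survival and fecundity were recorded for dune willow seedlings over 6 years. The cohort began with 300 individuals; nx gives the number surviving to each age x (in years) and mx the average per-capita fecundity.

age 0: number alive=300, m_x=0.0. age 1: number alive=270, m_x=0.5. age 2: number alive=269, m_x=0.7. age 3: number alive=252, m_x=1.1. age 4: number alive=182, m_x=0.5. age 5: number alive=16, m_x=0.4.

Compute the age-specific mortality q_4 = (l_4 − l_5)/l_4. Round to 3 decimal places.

lx = nx/n0 = nx/300: 1, 0.9, 0.89667…, 0.84, 0.60667…, 0.05333…
q_4 = (l_4 − l_5) / l_4 = (0.606667… − 0.053333…) / 0.606667…
     = 0.553333… / 0.606667… = 0.912088… → 0.912

0.912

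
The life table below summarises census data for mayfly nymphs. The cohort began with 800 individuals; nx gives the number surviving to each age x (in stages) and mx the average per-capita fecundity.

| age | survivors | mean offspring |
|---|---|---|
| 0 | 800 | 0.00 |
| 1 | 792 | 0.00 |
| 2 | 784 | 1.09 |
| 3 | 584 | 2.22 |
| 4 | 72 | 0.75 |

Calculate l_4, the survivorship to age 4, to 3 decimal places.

l_4 = n_4/n_0 = 72/800 = 0.09 → 0.090

0.090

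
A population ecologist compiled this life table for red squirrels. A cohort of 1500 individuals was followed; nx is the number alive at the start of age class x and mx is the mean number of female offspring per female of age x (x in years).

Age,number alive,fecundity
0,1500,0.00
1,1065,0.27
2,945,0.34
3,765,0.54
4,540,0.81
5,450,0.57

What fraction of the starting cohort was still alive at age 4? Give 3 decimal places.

0.360

l_4 = n_4/n_0 = 540/1500 = 0.36 → 0.360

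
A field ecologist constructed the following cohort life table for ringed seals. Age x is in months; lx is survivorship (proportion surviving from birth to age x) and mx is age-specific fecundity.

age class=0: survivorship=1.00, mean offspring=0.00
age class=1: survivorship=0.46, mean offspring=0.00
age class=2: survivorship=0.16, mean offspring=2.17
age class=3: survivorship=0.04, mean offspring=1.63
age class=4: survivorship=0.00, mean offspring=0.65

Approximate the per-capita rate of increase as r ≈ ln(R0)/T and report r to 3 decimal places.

R0 = Σ lx·mx = 0 + 0 + 0.3472 + 0.0652 + 0 = 0.4124
Σ x·lx·mx = 0.89; T = 0.89/0.4124 = 2.1581…
r ≈ ln(R0)/T = ln(0.4124)/2.1581… = -0.41044… → -0.410

-0.410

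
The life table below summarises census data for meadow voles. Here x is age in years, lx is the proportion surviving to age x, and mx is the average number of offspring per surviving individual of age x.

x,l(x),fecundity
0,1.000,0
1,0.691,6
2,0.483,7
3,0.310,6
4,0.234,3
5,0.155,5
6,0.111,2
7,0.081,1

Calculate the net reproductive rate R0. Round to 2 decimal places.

11.17

lx·mx by age: 0, 4.146, 3.381, 1.86, 0.702, 0.775, 0.222, 0.081
R0 = Σ lx·mx = 11.167 → 11.17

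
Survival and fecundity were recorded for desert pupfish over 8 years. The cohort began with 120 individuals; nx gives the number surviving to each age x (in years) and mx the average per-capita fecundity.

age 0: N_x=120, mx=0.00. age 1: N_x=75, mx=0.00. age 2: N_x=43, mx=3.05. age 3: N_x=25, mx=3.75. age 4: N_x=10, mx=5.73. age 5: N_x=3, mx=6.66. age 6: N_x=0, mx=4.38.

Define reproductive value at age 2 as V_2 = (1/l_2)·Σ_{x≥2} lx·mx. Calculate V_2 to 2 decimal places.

lx = nx/n0 = nx/120: 1, 0.625, 0.35833…, 0.20833…, 0.08333…, 0.025, 0
lx·mx for x ≥ 2: 1.092917…, 0.78125…, 0.4775…, 0.1665, 0 → sum = 2.518167…
V_2 = 2.518167… / l_2 = 2.518167… / 0.358333… = 7.027442… → 7.03

7.03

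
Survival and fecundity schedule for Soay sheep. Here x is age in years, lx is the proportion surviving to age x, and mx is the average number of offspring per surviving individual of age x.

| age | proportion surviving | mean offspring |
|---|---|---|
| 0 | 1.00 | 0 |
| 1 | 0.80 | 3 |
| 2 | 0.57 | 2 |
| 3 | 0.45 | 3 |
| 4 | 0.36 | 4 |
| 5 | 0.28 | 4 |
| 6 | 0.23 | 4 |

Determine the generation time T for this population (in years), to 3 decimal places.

3.060

lx·mx: 0, 2.4, 1.14, 1.35, 1.44, 1.12, 0.92 → R0 = 8.37
x·lx·mx: 0, 2.4, 2.28, 4.05, 5.76, 5.6, 5.52 → Σ = 25.61
T = 25.61 / 8.37 = 3.059737… → 3.060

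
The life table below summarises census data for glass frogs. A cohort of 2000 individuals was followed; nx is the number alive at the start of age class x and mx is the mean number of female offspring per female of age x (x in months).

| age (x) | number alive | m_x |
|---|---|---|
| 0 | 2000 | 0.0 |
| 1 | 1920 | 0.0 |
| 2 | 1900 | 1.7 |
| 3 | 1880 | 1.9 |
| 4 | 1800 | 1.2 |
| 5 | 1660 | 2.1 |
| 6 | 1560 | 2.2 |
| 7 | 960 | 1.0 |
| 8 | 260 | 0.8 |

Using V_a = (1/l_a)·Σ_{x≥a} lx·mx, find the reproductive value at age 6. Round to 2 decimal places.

lx = nx/n0 = nx/2000: 1, 0.96, 0.95, 0.94, 0.9, 0.83, 0.78, 0.48, 0.13
lx·mx for x ≥ 6: 1.716, 0.48, 0.104 → sum = 2.3
V_6 = 2.3 / l_6 = 2.3 / 0.78 = 2.948718… → 2.95

2.95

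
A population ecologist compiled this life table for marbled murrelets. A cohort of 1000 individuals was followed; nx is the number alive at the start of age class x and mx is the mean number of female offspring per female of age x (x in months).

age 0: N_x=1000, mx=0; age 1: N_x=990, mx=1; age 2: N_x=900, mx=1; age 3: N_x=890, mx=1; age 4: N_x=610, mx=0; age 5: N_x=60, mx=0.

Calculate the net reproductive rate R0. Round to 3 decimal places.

lx = nx/n0 = nx/1000: 1, 0.99, 0.9, 0.89, 0.61, 0.06
lx·mx by age: 0, 0.99, 0.9, 0.89, 0, 0
R0 = Σ lx·mx = 2.78 → 2.780

2.780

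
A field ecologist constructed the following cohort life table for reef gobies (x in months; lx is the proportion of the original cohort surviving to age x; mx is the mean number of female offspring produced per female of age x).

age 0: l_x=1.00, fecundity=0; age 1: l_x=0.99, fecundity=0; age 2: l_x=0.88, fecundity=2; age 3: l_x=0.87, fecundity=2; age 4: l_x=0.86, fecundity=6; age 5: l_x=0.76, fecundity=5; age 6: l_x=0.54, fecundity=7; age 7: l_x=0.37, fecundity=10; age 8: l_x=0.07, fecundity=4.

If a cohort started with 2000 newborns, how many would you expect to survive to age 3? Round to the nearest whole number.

1740

Expected survivors = N0 · l_3 = 2000 × 0.87 = 1740 → 1740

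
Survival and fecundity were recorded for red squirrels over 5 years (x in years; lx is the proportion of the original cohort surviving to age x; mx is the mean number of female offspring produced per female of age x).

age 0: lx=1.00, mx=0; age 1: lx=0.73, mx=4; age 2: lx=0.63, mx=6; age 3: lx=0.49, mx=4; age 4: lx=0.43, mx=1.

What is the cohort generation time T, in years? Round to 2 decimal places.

1.99

lx·mx: 0, 2.92, 3.78, 1.96, 0.43 → R0 = 9.09
x·lx·mx: 0, 2.92, 7.56, 5.88, 1.72 → Σ = 18.08
T = 18.08 / 9.09 = 1.988999… → 1.99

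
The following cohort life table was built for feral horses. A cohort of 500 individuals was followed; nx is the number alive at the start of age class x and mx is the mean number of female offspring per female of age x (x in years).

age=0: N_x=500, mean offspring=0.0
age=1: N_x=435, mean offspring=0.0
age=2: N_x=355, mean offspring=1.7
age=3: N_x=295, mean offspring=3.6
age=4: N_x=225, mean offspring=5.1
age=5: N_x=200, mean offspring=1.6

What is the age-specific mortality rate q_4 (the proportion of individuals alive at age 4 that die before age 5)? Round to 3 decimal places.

0.111

lx = nx/n0 = nx/500: 1, 0.87, 0.71, 0.59, 0.45, 0.4
q_4 = (l_4 − l_5) / l_4 = (0.45 − 0.4) / 0.45
     = 0.05 / 0.45 = 0.111111… → 0.111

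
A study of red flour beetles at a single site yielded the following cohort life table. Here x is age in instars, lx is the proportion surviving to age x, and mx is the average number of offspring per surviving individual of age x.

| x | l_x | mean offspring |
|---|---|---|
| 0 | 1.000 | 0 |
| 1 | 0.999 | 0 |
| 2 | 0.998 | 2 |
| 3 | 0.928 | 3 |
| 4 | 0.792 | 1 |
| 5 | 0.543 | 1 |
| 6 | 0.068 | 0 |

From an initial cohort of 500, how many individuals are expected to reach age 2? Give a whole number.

Expected survivors = N0 · l_2 = 500 × 0.998 = 499 → 499

499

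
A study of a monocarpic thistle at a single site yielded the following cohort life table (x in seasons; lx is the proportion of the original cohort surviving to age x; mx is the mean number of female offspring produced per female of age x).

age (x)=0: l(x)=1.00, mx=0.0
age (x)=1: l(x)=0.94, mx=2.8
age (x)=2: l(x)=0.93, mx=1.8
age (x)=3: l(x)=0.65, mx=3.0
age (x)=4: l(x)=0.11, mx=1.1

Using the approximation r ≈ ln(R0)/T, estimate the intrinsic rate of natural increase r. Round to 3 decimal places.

R0 = Σ lx·mx = 0 + 2.632 + 1.674 + 1.95 + 0.121 = 6.377
Σ x·lx·mx = 12.314; T = 12.314/6.377 = 1.931…
r ≈ ln(R0)/T = ln(6.377)/1.931… = 0.95945… → 0.959

0.959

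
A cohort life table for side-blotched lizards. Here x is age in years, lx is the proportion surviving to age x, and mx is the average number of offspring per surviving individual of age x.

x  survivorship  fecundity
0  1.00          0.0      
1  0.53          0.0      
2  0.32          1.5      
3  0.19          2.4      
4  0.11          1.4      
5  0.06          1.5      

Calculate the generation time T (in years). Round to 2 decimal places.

lx·mx: 0, 0, 0.48, 0.456, 0.154, 0.09 → R0 = 1.18
x·lx·mx: 0, 0, 0.96, 1.368, 0.616, 0.45 → Σ = 3.394
T = 3.394 / 1.18 = 2.876271… → 2.88

2.88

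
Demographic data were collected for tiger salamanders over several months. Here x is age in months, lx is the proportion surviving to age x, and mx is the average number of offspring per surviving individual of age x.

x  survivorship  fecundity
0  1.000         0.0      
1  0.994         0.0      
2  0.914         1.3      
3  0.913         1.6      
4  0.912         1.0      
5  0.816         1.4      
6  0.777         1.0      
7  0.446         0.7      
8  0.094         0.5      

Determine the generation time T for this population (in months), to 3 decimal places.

3.997

lx·mx: 0, 0, 1.1882, 1.4608, 0.912, 1.1424, 0.777, 0.3122, 0.047 → R0 = 5.8396
x·lx·mx: 0, 0, 2.3764, 4.3824, 3.648, 5.712, 4.662, 2.1854, 0.376 → Σ = 23.3422
T = 23.3422 / 5.8396 = 3.997226… → 3.997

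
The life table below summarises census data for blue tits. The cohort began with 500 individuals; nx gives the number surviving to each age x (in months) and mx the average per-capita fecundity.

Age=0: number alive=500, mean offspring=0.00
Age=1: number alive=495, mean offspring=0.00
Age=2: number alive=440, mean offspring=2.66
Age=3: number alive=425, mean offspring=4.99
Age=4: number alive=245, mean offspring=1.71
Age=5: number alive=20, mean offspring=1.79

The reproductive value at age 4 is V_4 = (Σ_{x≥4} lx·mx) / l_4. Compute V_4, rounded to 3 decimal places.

lx = nx/n0 = nx/500: 1, 0.99, 0.88, 0.85, 0.49, 0.04
lx·mx for x ≥ 4: 0.8379, 0.0716 → sum = 0.9095
V_4 = 0.9095 / l_4 = 0.9095 / 0.49 = 1.856122… → 1.856

1.856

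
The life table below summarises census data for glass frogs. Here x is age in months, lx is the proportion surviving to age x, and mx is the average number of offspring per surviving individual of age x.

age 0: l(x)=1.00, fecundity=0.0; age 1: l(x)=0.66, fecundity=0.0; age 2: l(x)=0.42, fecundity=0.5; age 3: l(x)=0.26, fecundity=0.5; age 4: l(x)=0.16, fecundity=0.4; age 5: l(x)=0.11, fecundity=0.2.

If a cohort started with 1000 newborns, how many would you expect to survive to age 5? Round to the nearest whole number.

110

Expected survivors = N0 · l_5 = 1000 × 0.11 = 110 → 110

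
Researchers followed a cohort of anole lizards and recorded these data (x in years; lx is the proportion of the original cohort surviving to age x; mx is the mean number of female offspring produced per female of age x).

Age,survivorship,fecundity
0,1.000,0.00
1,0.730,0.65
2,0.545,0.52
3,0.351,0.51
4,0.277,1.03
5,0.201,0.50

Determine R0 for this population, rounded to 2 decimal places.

1.32

lx·mx by age: 0, 0.4745, 0.2834, 0.17901, 0.28531, 0.1005
R0 = Σ lx·mx = 1.32272 → 1.32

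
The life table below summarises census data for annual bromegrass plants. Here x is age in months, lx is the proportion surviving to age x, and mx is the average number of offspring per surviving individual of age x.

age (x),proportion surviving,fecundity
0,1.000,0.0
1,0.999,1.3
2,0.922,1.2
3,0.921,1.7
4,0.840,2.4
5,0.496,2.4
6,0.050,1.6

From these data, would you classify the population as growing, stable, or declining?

growing

R0 = Σ lx·mx = 0 + 1.2987 + 1.1064 + 1.5657 + 2.016 + 1.1904 + 0.08 = 7.2572
R0 > 1, so the population is growing.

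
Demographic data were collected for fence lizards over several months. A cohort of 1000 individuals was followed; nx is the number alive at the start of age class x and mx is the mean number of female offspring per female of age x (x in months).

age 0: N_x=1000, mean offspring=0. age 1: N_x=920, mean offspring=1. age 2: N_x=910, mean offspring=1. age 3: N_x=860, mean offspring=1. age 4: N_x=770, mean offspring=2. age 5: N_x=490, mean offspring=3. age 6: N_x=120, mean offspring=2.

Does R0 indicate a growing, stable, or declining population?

growing

lx = nx/n0 = nx/1000: 1, 0.92, 0.91, 0.86, 0.77, 0.49, 0.12
R0 = Σ lx·mx = 0 + 0.92 + 0.91 + 0.86 + 1.54 + 1.47 + 0.24 = 5.94
R0 > 1, so the population is growing.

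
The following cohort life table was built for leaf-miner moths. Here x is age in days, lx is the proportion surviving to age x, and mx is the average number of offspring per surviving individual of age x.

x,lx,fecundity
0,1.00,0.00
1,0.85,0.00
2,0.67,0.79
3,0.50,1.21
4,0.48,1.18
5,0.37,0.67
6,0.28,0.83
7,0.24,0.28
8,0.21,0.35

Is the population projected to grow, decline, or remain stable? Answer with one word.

R0 = Σ lx·mx = 0 + 0 + 0.5293 + 0.605 + 0.5664 + 0.2479 + 0.2324 + 0.0672 + 0.0735 = 2.3217
R0 > 1, so the population is growing.

growing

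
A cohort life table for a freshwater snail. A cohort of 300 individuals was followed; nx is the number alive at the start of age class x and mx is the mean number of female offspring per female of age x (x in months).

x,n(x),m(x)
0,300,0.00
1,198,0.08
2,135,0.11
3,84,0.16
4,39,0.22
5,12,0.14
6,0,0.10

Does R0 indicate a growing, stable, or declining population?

lx = nx/n0 = nx/300: 1, 0.66, 0.45, 0.28, 0.13, 0.04, 0
R0 = Σ lx·mx = 0 + 0.0528 + 0.0495 + 0.0448 + 0.0286 + 0.0056 + 0 = 0.1813
R0 < 1, so the population is declining.

declining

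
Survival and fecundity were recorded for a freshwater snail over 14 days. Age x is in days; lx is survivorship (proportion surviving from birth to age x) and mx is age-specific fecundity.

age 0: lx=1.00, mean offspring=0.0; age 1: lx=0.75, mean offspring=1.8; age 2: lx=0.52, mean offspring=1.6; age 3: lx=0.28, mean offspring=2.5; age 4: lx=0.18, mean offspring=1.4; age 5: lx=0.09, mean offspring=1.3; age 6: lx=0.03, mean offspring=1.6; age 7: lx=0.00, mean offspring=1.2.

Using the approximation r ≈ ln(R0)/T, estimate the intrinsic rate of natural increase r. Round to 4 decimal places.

R0 = Σ lx·mx = 0 + 1.35 + 0.832 + 0.7 + 0.252 + 0.117 + 0.048 + 0 = 3.299
Σ x·lx·mx = 6.995; T = 6.995/3.299 = 2.12034…
r ≈ ln(R0)/T = ln(3.299)/2.12034… = 0.562938… → 0.5629

0.5629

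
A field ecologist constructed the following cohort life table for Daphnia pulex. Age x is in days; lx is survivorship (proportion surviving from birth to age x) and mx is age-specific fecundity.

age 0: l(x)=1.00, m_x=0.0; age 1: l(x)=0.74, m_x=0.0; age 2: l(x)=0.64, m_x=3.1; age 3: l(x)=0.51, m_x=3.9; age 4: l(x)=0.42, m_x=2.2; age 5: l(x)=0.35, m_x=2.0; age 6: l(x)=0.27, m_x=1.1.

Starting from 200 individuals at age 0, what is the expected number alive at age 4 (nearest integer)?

Expected survivors = N0 · l_4 = 200 × 0.42 = 84 → 84

84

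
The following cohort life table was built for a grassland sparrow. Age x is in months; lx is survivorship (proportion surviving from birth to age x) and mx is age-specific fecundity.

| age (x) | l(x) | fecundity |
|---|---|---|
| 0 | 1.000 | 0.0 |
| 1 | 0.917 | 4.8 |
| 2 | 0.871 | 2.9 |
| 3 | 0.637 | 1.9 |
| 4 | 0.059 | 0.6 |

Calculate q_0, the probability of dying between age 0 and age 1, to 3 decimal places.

0.083

q_0 = (l_0 − l_1) / l_0 = (1 − 0.917) / 1
     = 0.083 / 1 = 0.083 → 0.083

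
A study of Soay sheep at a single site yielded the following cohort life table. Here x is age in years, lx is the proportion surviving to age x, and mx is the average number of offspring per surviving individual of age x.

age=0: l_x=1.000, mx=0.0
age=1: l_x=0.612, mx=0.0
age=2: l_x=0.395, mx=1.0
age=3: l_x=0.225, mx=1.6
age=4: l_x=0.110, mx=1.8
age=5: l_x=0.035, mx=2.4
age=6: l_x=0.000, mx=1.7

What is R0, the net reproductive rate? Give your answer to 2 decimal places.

1.04

lx·mx by age: 0, 0, 0.395, 0.36, 0.198, 0.084, 0
R0 = Σ lx·mx = 1.037 → 1.04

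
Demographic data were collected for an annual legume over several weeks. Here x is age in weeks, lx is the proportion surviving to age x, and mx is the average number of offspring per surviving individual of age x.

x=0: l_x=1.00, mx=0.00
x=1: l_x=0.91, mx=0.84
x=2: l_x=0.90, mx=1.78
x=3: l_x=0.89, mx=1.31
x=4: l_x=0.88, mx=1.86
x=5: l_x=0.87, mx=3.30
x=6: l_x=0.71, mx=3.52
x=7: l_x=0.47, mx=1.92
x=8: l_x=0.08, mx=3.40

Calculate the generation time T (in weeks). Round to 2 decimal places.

lx·mx: 0, 0.7644, 1.602, 1.1659, 1.6368, 2.871, 2.4992, 0.9024, 0.272 → R0 = 11.7137
x·lx·mx: 0, 0.7644, 3.204, 3.4977, 6.5472, 14.355, 14.9952, 6.3168, 2.176 → Σ = 51.8563
T = 51.8563 / 11.7137 = 4.426979… → 4.43

4.43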